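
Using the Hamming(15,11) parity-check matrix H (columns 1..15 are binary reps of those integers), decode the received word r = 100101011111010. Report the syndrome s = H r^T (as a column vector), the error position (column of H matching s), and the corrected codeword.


s = (0, 0, 0, 1)^T, error position = 1, corrected codeword c = 000101011111010

Compute s = H r^T mod 2 one row at a time:
  s_1 = 1 + 1 + 1 + 1 + 1 + 0 + 1 + 0 = 6 ≡ 0 (mod 2).
  s_2 = 1 + 0 + 1 + 0 + 1 + 0 + 1 + 0 = 4 ≡ 0 (mod 2).
  s_3 = 0 + 0 + 1 + 0 + 1 + 1 + 1 + 0 = 4 ≡ 0 (mod 2).
  s_4 = 1 + 0 + 0 + 0 + 1 + 1 + 0 + 0 = 3 ≡ 1 (mod 2).
s = (0, 0, 0, 1)^T — this equals column 1 of H (binary 0001), so error is at position 1.
Correct: flip bit 1 of r = 100101011111010 to get c = 000101011111010.


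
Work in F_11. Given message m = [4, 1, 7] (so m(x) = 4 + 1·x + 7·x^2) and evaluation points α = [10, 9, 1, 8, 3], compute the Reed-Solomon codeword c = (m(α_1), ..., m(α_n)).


c = [10, 8, 1, 9, 4]

Message polynomial: m(x) = 4 + 1·x + 7·x^2 (mod 11).
For each evaluation point α_i, compute m(α_i) mod 11:
  α_1 = 10: Horner steps 7 → 5 → 10, so m(10) = 10.
  α_2 = 9: Horner steps 7 → 9 → 8, so m(9) = 8.
  α_3 = 1: Horner steps 7 → 8 → 1, so m(1) = 1.
  α_4 = 8: Horner steps 7 → 2 → 9, so m(8) = 9.
  α_5 = 3: Horner steps 7 → 0 → 4, so m(3) = 4.
Codeword c = [10, 8, 1, 9, 4] ∈ F_11^5.


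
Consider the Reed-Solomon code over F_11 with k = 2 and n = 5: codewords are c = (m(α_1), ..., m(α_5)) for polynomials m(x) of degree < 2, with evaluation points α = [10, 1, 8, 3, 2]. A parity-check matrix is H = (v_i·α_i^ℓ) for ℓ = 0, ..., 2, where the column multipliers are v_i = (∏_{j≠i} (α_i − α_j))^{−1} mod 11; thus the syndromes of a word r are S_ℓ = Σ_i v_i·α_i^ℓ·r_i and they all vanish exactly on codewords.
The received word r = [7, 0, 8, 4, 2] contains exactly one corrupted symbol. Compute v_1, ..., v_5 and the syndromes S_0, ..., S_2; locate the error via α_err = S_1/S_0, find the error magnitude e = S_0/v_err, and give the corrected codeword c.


S = (3, 2, 5), error at position 3, error magnitude e = 5, c = [7, 0, 3, 4, 2].

Step 1: column multipliers v_i = (∏_{j≠i}(α_i − α_j))^{−1} mod 11.
  i = 1 (α = 10): (10−1)(10−8)(10−3)(10−2) = 9·2·7·8 = 1008 ≡ 7, so v_1 = 7^{−1} = 8 (mod 11).
  i = 2 (α = 1): (1−10)(1−8)(1−3)(1−2) = (−9)·(−7)·(−2)·(−1) = 126 ≡ 5, so v_2 = 5^{−1} = 9 (mod 11).
  i = 3 (α = 8): (8−10)(8−1)(8−3)(8−2) = (−2)·7·5·6 = −420 ≡ 9, so v_3 = 9^{−1} = 5 (mod 11).
  i = 4 (α = 3): (3−10)(3−1)(3−8)(3−2) = (−7)·2·(−5)·1 = 70 ≡ 4, so v_4 = 4^{−1} = 3 (mod 11).
  i = 5 (α = 2): (2−10)(2−1)(2−8)(2−3) = (−8)·1·(−6)·(−1) = −48 ≡ 7, so v_5 = 7^{−1} = 8 (mod 11).
  v = [8, 9, 5, 3, 8].
Step 2: syndromes of r = [7, 0, 8, 4, 2] (all sums mod 11).
  S_0 = Σ v_i r_i = 8·7 + 9·0 + 5·8 + 3·4 + 8·2 = 124 ≡ 3.
  S_1 = Σ v_i α_i r_i = 8·10·7 + 9·1·0 + 5·8·8 + 3·3·4 + 8·2·2 = 948 ≡ 2.
  α_i^2 mod 11 = [1, 1, 9, 9, 4].
  S_2 = Σ v_i α_i^2 r_i = 8·1·7 + 9·1·0 + 5·9·8 + 3·9·4 + 8·4·2 = 588 ≡ 5.
  S = (3, 2, 5) ≠ 0, so r is not a codeword (an error is present).
Step 3: locate the error. For a single error e at position i, S_ℓ = v_i·e·α_i^ℓ, so α_err = S_1/S_0.
  S_0^{−1} = 3^{−1} = 4 (mod 11), so α_err = 2·4 = 8 ≡ 8 = α_3. Error position i = 3.
  Consistency check: S_2/S_1 = 5·6 = 30 ≡ 8 = α_err ✓ (single-error assumption holds).
Step 4: error magnitude e = S_0/v_3 = S_0·∏_{j≠3}(α_3 − α_j) = 3·9 = 27 ≡ 5 (mod 11).
Step 5: correct position 3: c_3 = r_3 − e = 8 − 5 ≡ 3 (mod 11). Hence c = [7, 0, 3, 4, 2].
  Check: interpolating c through the α_i gives m(x) = 9 + 2·x (degree < 2) with m(α_i) = c_i for every i, so c is indeed a codeword.


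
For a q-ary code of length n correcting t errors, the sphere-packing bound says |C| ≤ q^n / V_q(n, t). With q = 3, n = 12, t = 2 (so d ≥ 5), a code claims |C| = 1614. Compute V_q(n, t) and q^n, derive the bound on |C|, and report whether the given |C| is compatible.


V_q(n, t) = 289, q^n = 531441, Hamming bound = 1838, |C| = 1614 ≤ bound (satisfied).

Step 1: Compute V_q(n, t) = Σ_{j=0}^2 C(n, j) (q−1)^j.
  j = 0: C(12,0)·(2)^0 = 1·1 = 1.
  j = 1: C(12,1)·(2)^1 = 12·2 = 24.
  j = 2: C(12,2)·(2)^2 = 66·4 = 264.
  V_q(n, t) = 1 + 24 + 264 = 289.
Step 2: q^n = 3^12 = 531441.
Step 3: Hamming bound ⌊q^n / V_q(n,t)⌋ = ⌊531441/289⌋ = 1838.
Step 4: Compare |C| = 1614 to 1838: satisfied.
The claimed |C| lies below the Hamming bound.


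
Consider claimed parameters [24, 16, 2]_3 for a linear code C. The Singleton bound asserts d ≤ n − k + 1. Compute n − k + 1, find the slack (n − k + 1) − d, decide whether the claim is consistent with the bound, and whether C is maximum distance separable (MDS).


Singleton RHS = n − k + 1 = 9, slack = 7, bound satisfied, not MDS.

Singleton bound: d ≤ n − k + 1.
Here n = 24, k = 16, so n − k + 1 = 9.
Given d = 2, check d ≤ 9: YES.
Slack = (n − k + 1) − d = 7.
The code is NOT MDS (slack = 7 > 0).
Description: the claimed parameters are [24, 16, 2]_3; such a code would be non-MDS.


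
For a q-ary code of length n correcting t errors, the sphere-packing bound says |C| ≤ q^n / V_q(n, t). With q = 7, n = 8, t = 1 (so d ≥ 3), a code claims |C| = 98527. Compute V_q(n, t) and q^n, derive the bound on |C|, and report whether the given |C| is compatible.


V_q(n, t) = 49, q^n = 5764801, Hamming bound = 117649, |C| = 98527 ≤ bound (satisfied).

Step 1: Compute V_q(n, t) = Σ_{j=0}^1 C(n, j) (q−1)^j.
  j = 0: C(8,0)·(6)^0 = 1·1 = 1.
  j = 1: C(8,1)·(6)^1 = 8·6 = 48.
  V_q(n, t) = 1 + 48 = 49.
Step 2: q^n = 7^8 = 5764801.
Step 3: Hamming bound ⌊q^n / V_q(n,t)⌋ = ⌊5764801/49⌋ = 117649.
Step 4: Compare |C| = 98527 to 117649: satisfied.
The claimed |C| lies below the Hamming bound.


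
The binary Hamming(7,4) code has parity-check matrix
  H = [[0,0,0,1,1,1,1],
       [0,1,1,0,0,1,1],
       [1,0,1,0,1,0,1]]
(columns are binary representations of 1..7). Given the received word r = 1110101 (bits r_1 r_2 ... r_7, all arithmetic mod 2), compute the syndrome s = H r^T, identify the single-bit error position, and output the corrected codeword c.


s = (0, 1, 0)^T, error position = 2, corrected codeword c = 1010101

Compute s = H r^T mod 2 one row at a time:
  s_1 = 0 + 1 + 0 + 1 = 2 ≡ 0 (mod 2).
  s_2 = 1 + 1 + 0 + 1 = 3 ≡ 1 (mod 2).
  s_3 = 1 + 1 + 1 + 1 = 4 ≡ 0 (mod 2).
s = (0, 1, 0)^T — this equals column 2 of H (binary 010), so error is at position 2.
Correct: flip bit 2 of r = 1110101 to get c = 1010101.


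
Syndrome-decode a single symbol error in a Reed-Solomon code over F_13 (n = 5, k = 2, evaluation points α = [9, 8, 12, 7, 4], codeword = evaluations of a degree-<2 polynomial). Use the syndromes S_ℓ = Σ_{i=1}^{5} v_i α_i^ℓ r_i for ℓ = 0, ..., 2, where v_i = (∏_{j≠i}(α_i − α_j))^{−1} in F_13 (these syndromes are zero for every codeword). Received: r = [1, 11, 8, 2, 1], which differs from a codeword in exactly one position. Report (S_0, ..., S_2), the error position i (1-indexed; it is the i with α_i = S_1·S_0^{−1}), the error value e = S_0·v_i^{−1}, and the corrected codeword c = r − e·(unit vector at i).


S = (8, 7, 11), error at position 1, error magnitude e = 7, c = [7, 11, 8, 2, 1].

Step 1: column multipliers v_i = (∏_{j≠i}(α_i − α_j))^{−1} mod 13.
  i = 1 (α = 9): (9−8)(9−12)(9−7)(9−4) = 1·(−3)·2·5 = −30 ≡ 9, so v_1 = 9^{−1} = 3 (mod 13).
  i = 2 (α = 8): (8−9)(8−12)(8−7)(8−4) = (−1)·(−4)·1·4 = 16 ≡ 3, so v_2 = 3^{−1} = 9 (mod 13).
  i = 3 (α = 12): (12−9)(12−8)(12−7)(12−4) = 3·4·5·8 = 480 ≡ 12, so v_3 = 12^{−1} = 12 (mod 13).
  i = 4 (α = 7): (7−9)(7−8)(7−12)(7−4) = (−2)·(−1)·(−5)·3 = −30 ≡ 9, so v_4 = 9^{−1} = 3 (mod 13).
  i = 5 (α = 4): (4−9)(4−8)(4−12)(4−7) = (−5)·(−4)·(−8)·(−3) = 480 ≡ 12, so v_5 = 12^{−1} = 12 (mod 13).
  v = [3, 9, 12, 3, 12].
Step 2: syndromes of r = [1, 11, 8, 2, 1] (all sums mod 13).
  S_0 = Σ v_i r_i = 3·1 + 9·11 + 12·8 + 3·2 + 12·1 = 216 ≡ 8.
  S_1 = Σ v_i α_i r_i = 3·9·1 + 9·8·11 + 12·12·8 + 3·7·2 + 12·4·1 = 2061 ≡ 7.
  α_i^2 mod 13 = [3, 12, 1, 10, 3].
  S_2 = Σ v_i α_i^2 r_i = 3·3·1 + 9·12·11 + 12·1·8 + 3·10·2 + 12·3·1 = 1389 ≡ 11.
  S = (8, 7, 11) ≠ 0, so r is not a codeword (an error is present).
Step 3: locate the error. For a single error e at position i, S_ℓ = v_i·e·α_i^ℓ, so α_err = S_1/S_0.
  S_0^{−1} = 8^{−1} = 5 (mod 13), so α_err = 7·5 = 35 ≡ 9 = α_1. Error position i = 1.
  Consistency check: S_2/S_1 = 11·2 = 22 ≡ 9 = α_err ✓ (single-error assumption holds).
Step 4: error magnitude e = S_0/v_1 = S_0·∏_{j≠1}(α_1 − α_j) = 8·9 = 72 ≡ 7 (mod 13).
Step 5: correct position 1: c_1 = r_1 − e = 1 − 7 ≡ 7 (mod 13). Hence c = [7, 11, 8, 2, 1].
  Check: interpolating c through the α_i gives m(x) = 4 + 9·x (degree < 2) with m(α_i) = c_i for every i, so c is indeed a codeword.


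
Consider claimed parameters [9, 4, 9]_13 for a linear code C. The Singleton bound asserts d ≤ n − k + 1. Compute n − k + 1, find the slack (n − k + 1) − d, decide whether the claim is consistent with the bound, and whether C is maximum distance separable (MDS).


Singleton RHS = n − k + 1 = 6, slack = -3, bound violated (no such code; not MDS).

Singleton bound: d ≤ n − k + 1.
Here n = 9, k = 4, so n − k + 1 = 6.
Given d = 9, check d ≤ 6: NO.
Slack = (n − k + 1) − d = -3.
The slack is negative: d = 9 exceeds n − k + 1 = 6 by 3, so the Singleton bound is violated and no linear [9, 4, 9]_13 code can exist. In particular it is not MDS (MDS requires d = n − k + 1 exactly).
Description: the claimed parameters are [9, 4, 9]_13; such a code would be impossible (violates the Singleton bound).


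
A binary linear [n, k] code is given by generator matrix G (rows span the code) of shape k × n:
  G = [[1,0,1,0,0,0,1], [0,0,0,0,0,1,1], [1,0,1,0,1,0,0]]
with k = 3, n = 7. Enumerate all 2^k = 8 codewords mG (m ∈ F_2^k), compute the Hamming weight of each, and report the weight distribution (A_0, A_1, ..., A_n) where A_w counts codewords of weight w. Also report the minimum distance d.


Weight distribution: A_0 = 1, A_2 = 3, A_3 = 3, A_5 = 1. Minimum distance d = 2.

Enumerate all 2^3 = 8 messages m ∈ F_2^3.
For each, compute codeword c = mG in F_2^7, then tally its weight.
  m = 000 → c = 0000000, weight = 0.
  m = 100 → c = 1010001, weight = 3.
  m = 010 → c = 0000011, weight = 2.
  m = 110 → c = 1010010, weight = 3.
  m = 001 → c = 1010100, weight = 3.
  m = 101 → c = 0000101, weight = 2.
  m = 011 → c = 1010111, weight = 5.
  m = 111 → c = 0000110, weight = 2.
Tally weights:
  weight 0: 1 codewords.
  weight 2: 3 codewords.
  weight 3: 3 codewords.
  weight 5: 1 codewords.
Minimum distance d = smallest w > 0 with A_w > 0 = 2.
Sanity: Σ A_w = 8 = 2^3 = 8 ✓.


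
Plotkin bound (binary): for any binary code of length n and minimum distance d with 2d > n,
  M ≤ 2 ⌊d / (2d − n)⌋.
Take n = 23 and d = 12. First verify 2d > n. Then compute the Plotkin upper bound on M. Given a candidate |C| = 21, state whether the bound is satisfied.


Plotkin bound M ≤ 24; given |C| = 21 ≤ bound (satisfied).

Check applicability: 2d = 24, n = 23.
2d − n = 1 > 0, so Plotkin applies.
Compute d/(2d−n) = 12/1 ≈ 12.0000.
⌊d/(2d−n)⌋ = 12.
Plotkin bound: M ≤ 2·12 = 24.
Given |C| = 21, check: satisfied.
This |C| is below the Plotkin bound.


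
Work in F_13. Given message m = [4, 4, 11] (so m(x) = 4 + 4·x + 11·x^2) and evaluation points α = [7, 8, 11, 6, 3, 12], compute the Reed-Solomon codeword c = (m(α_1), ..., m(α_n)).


c = [12, 12, 1, 8, 11, 11]

Message polynomial: m(x) = 4 + 4·x + 11·x^2 (mod 13).
For each evaluation point α_i, compute m(α_i) mod 13:
  α_1 = 7: Horner steps 11 → 3 → 12, so m(7) = 12.
  α_2 = 8: Horner steps 11 → 1 → 12, so m(8) = 12.
  α_3 = 11: Horner steps 11 → 8 → 1, so m(11) = 1.
  α_4 = 6: Horner steps 11 → 5 → 8, so m(6) = 8.
  α_5 = 3: Horner steps 11 → 11 → 11, so m(3) = 11.
  α_6 = 12: Horner steps 11 → 6 → 11, so m(12) = 11.
Codeword c = [12, 12, 1, 8, 11, 11] ∈ F_13^6.


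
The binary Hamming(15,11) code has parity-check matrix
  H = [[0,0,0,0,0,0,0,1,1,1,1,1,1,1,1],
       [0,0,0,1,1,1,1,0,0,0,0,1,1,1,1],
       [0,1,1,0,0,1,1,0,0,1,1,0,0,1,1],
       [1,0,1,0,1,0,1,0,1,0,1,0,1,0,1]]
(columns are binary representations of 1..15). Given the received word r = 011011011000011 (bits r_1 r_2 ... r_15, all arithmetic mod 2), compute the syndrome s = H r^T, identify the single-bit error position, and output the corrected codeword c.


s = (0, 0, 1, 0)^T, error position = 2, corrected codeword c = 001011011000011

Compute s = H r^T mod 2 one row at a time:
  s_1 = 1 + 1 + 0 + 0 + 0 + 0 + 1 + 1 = 4 ≡ 0 (mod 2).
  s_2 = 0 + 1 + 1 + 0 + 0 + 0 + 1 + 1 = 4 ≡ 0 (mod 2).
  s_3 = 1 + 1 + 1 + 0 + 0 + 0 + 1 + 1 = 5 ≡ 1 (mod 2).
  s_4 = 0 + 1 + 1 + 0 + 1 + 0 + 0 + 1 = 4 ≡ 0 (mod 2).
s = (0, 0, 1, 0)^T — this equals column 2 of H (binary 0010), so error is at position 2.
Correct: flip bit 2 of r = 011011011000011 to get c = 001011011000011.


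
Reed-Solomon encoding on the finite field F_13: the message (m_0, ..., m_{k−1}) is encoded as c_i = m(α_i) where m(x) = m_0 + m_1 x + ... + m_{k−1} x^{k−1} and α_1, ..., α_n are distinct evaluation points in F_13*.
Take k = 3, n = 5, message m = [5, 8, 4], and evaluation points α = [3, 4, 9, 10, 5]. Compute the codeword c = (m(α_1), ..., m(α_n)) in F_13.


c = [0, 10, 11, 4, 2]

Message polynomial: m(x) = 5 + 8·x + 4·x^2 (mod 13).
For each evaluation point α_i, compute m(α_i) mod 13:
  α_1 = 3: Horner steps 4 → 7 → 0, so m(3) = 0.
  α_2 = 4: Horner steps 4 → 11 → 10, so m(4) = 10.
  α_3 = 9: Horner steps 4 → 5 → 11, so m(9) = 11.
  α_4 = 10: Horner steps 4 → 9 → 4, so m(10) = 4.
  α_5 = 5: Horner steps 4 → 2 → 2, so m(5) = 2.
Codeword c = [0, 10, 11, 4, 2] ∈ F_13^5.


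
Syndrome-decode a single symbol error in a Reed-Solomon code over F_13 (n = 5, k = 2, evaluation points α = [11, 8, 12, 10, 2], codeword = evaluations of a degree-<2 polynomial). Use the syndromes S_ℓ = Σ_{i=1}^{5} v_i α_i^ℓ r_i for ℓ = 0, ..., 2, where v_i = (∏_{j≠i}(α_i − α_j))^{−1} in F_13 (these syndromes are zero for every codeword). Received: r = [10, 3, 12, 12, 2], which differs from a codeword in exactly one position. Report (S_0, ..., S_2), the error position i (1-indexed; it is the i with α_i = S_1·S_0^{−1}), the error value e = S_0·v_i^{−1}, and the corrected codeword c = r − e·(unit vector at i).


S = (2, 11, 2), error at position 3, error magnitude e = 4, c = [10, 3, 8, 12, 2].

Step 1: column multipliers v_i = (∏_{j≠i}(α_i − α_j))^{−1} mod 13.
  i = 1 (α = 11): (11−8)(11−12)(11−10)(11−2) = 3·(−1)·1·9 = −27 ≡ 12, so v_1 = 12^{−1} = 12 (mod 13).
  i = 2 (α = 8): (8−11)(8−12)(8−10)(8−2) = (−3)·(−4)·(−2)·6 = −144 ≡ 12, so v_2 = 12^{−1} = 12 (mod 13).
  i = 3 (α = 12): (12−11)(12−8)(12−10)(12−2) = 1·4·2·10 = 80 ≡ 2, so v_3 = 2^{−1} = 7 (mod 13).
  i = 4 (α = 10): (10−11)(10−8)(10−12)(10−2) = (−1)·2·(−2)·8 = 32 ≡ 6, so v_4 = 6^{−1} = 11 (mod 13).
  i = 5 (α = 2): (2−11)(2−8)(2−12)(2−10) = (−9)·(−6)·(−10)·(−8) = 4320 ≡ 4, so v_5 = 4^{−1} = 10 (mod 13).
  v = [12, 12, 7, 11, 10].
Step 2: syndromes of r = [10, 3, 12, 12, 2] (all sums mod 13).
  S_0 = Σ v_i r_i = 12·10 + 12·3 + 7·12 + 11·12 + 10·2 = 392 ≡ 2.
  S_1 = Σ v_i α_i r_i = 12·11·10 + 12·8·3 + 7·12·12 + 11·10·12 + 10·2·2 = 3976 ≡ 11.
  α_i^2 mod 13 = [4, 12, 1, 9, 4].
  S_2 = Σ v_i α_i^2 r_i = 12·4·10 + 12·12·3 + 7·1·12 + 11·9·12 + 10·4·2 = 2264 ≡ 2.
  S = (2, 11, 2) ≠ 0, so r is not a codeword (an error is present).
Step 3: locate the error. For a single error e at position i, S_ℓ = v_i·e·α_i^ℓ, so α_err = S_1/S_0.
  S_0^{−1} = 2^{−1} = 7 (mod 13), so α_err = 11·7 = 77 ≡ 12 = α_3. Error position i = 3.
  Consistency check: S_2/S_1 = 2·6 = 12 ≡ 12 = α_err ✓ (single-error assumption holds).
Step 4: error magnitude e = S_0/v_3 = S_0·∏_{j≠3}(α_3 − α_j) = 2·2 = 4 ≡ 4 (mod 13).
Step 5: correct position 3: c_3 = r_3 − e = 12 − 4 ≡ 8 (mod 13). Hence c = [10, 3, 8, 12, 2].
  Check: interpolating c through the α_i gives m(x) = 6 + 11·x (degree < 2) with m(α_i) = c_i for every i, so c is indeed a codeword.


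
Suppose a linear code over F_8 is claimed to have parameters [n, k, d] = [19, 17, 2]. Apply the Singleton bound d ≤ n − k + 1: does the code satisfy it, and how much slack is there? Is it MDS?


Singleton RHS = n − k + 1 = 3, slack = 1, bound satisfied, not MDS.

Singleton bound: d ≤ n − k + 1.
Here n = 19, k = 17, so n − k + 1 = 3.
Given d = 2, check d ≤ 3: YES.
Slack = (n − k + 1) − d = 1.
The code is NOT MDS (slack = 1 > 0).
Description: the claimed parameters are [19, 17, 2]_8; such a code would be non-MDS.


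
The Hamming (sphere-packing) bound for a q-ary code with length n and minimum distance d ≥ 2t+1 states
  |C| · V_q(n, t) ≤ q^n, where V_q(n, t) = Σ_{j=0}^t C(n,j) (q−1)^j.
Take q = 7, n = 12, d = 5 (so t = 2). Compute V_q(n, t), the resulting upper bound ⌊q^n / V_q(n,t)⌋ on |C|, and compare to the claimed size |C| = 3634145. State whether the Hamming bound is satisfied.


V_q(n, t) = 2449, q^n = 13841287201, Hamming bound = 5651811, |C| = 3634145 ≤ bound (satisfied).

Step 1: Compute V_q(n, t) = Σ_{j=0}^2 C(n, j) (q−1)^j.
  j = 0: C(12,0)·(6)^0 = 1·1 = 1.
  j = 1: C(12,1)·(6)^1 = 12·6 = 72.
  j = 2: C(12,2)·(6)^2 = 66·36 = 2376.
  V_q(n, t) = 1 + 72 + 2376 = 2449.
Step 2: q^n = 7^12 = 13841287201.
Step 3: Hamming bound ⌊q^n / V_q(n,t)⌋ = ⌊13841287201/2449⌋ = 5651811.
Step 4: Compare |C| = 3634145 to 5651811: satisfied.
The claimed |C| lies below the Hamming bound.


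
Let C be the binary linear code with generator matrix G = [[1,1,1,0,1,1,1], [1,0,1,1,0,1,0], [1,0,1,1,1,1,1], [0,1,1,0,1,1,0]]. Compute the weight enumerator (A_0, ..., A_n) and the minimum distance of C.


Weight distribution: A_0 = 1, A_2 = 4, A_4 = 9, A_6 = 2. Minimum distance d = 2.

Enumerate all 2^4 = 16 messages m ∈ F_2^4.
For each, compute codeword c = mG in F_2^7, then tally its weight.
  m = 0000 → c = 0000000, weight = 0.
  m = 1000 → c = 1110111, weight = 6.
  m = 0100 → c = 1011010, weight = 4.
  m = 1100 → c = 0101101, weight = 4.
  m = 0010 → c = 1011111, weight = 6.
  m = 1010 → c = 0101000, weight = 2.
  m = 0110 → c = 0000101, weight = 2.
  m = 1110 → c = 1110010, weight = 4.
  m = 0001 → c = 0110110, weight = 4.
  m = 1001 → c = 1000001, weight = 2.
  m = 0101 → c = 1101100, weight = 4.
  m = 1101 → c = 0011011, weight = 4.
  m = 0011 → c = 1101001, weight = 4.
  m = 1011 → c = 0011110, weight = 4.
  m = 0111 → c = 0110011, weight = 4.
  m = 1111 → c = 1000100, weight = 2.
Tally weights:
  weight 0: 1 codewords.
  weight 2: 4 codewords.
  weight 4: 9 codewords.
  weight 6: 2 codewords.
Minimum distance d = smallest w > 0 with A_w > 0 = 2.
Sanity: Σ A_w = 16 = 2^4 = 16 ✓.


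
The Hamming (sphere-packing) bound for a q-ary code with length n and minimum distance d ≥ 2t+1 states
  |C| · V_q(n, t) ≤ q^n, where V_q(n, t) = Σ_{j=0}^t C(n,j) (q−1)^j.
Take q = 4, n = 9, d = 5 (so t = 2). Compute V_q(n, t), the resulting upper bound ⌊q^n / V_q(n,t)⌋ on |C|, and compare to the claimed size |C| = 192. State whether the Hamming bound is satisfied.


V_q(n, t) = 352, q^n = 262144, Hamming bound = 744, |C| = 192 ≤ bound (satisfied).

Step 1: Compute V_q(n, t) = Σ_{j=0}^2 C(n, j) (q−1)^j.
  j = 0: C(9,0)·(3)^0 = 1·1 = 1.
  j = 1: C(9,1)·(3)^1 = 9·3 = 27.
  j = 2: C(9,2)·(3)^2 = 36·9 = 324.
  V_q(n, t) = 1 + 27 + 324 = 352.
Step 2: q^n = 4^9 = 262144.
Step 3: Hamming bound ⌊q^n / V_q(n,t)⌋ = ⌊262144/352⌋ = 744.
Step 4: Compare |C| = 192 to 744: satisfied.
The claimed |C| lies below the Hamming bound.


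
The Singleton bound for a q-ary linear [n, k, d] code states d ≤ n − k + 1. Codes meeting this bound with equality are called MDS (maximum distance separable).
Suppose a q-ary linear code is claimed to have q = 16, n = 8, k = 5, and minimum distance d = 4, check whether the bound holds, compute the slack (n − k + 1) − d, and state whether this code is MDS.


Singleton RHS = n − k + 1 = 4, slack = 0, bound satisfied, MDS.

Singleton bound: d ≤ n − k + 1.
Here n = 8, k = 5, so n − k + 1 = 4.
Given d = 4, check d ≤ 4: YES.
Slack = (n − k + 1) − d = 0.
The code is MDS (slack = 0).
Description: the claimed parameters are [8, 5, 4]_16; such a code would be MDS (meets Singleton bound).


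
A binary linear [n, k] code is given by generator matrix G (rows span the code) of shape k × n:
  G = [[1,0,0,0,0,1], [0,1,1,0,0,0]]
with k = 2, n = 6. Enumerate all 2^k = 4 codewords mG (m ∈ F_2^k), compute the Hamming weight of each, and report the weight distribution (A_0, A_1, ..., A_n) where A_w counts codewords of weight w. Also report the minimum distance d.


Weight distribution: A_0 = 1, A_2 = 2, A_4 = 1. Minimum distance d = 2.

Enumerate all 2^2 = 4 messages m ∈ F_2^2.
For each, compute codeword c = mG in F_2^6, then tally its weight.
  m = 00 → c = 000000, weight = 0.
  m = 10 → c = 100001, weight = 2.
  m = 01 → c = 011000, weight = 2.
  m = 11 → c = 111001, weight = 4.
Tally weights:
  weight 0: 1 codewords.
  weight 2: 2 codewords.
  weight 4: 1 codewords.
Minimum distance d = smallest w > 0 with A_w > 0 = 2.
Sanity: Σ A_w = 4 = 2^2 = 4 ✓.


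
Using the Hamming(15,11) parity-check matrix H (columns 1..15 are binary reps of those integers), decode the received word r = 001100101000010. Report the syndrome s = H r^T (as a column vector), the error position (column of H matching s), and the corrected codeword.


s = (0, 1, 1, 1)^T, error position = 7, corrected codeword c = 001100001000010

Compute s = H r^T mod 2 one row at a time:
  s_1 = 0 + 1 + 0 + 0 + 0 + 0 + 1 + 0 = 2 ≡ 0 (mod 2).
  s_2 = 1 + 0 + 0 + 1 + 0 + 0 + 1 + 0 = 3 ≡ 1 (mod 2).
  s_3 = 0 + 1 + 0 + 1 + 0 + 0 + 1 + 0 = 3 ≡ 1 (mod 2).
  s_4 = 0 + 1 + 0 + 1 + 1 + 0 + 0 + 0 = 3 ≡ 1 (mod 2).
s = (0, 1, 1, 1)^T — this equals column 7 of H (binary 0111), so error is at position 7.
Correct: flip bit 7 of r = 001100101000010 to get c = 001100001000010.


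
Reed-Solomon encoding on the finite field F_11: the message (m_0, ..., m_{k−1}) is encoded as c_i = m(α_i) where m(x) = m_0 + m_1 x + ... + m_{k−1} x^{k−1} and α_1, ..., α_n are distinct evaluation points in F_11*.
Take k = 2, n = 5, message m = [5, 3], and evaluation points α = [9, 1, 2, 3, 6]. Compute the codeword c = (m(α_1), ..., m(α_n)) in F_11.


c = [10, 8, 0, 3, 1]

Message polynomial: m(x) = 5 + 3·x (mod 11).
For each evaluation point α_i, compute m(α_i) mod 11:
  α_1 = 9: Horner steps 3 → 10, so m(9) = 10.
  α_2 = 1: Horner steps 3 → 8, so m(1) = 8.
  α_3 = 2: Horner steps 3 → 0, so m(2) = 0.
  α_4 = 3: Horner steps 3 → 3, so m(3) = 3.
  α_5 = 6: Horner steps 3 → 1, so m(6) = 1.
Codeword c = [10, 8, 0, 3, 1] ∈ F_11^5.


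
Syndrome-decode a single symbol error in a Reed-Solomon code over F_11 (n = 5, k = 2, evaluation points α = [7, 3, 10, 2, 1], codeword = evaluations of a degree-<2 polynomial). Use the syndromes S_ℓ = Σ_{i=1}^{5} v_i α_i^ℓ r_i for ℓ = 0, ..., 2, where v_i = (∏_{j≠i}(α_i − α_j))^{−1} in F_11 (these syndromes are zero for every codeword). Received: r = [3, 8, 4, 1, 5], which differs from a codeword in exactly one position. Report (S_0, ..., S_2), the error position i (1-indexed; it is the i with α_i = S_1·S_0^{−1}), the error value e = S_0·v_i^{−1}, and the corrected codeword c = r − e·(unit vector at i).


S = (7, 4, 7), error at position 3, error magnitude e = 2, c = [3, 8, 2, 1, 5].

Step 1: column multipliers v_i = (∏_{j≠i}(α_i − α_j))^{−1} mod 11.
  i = 1 (α = 7): (7−3)(7−10)(7−2)(7−1) = 4·(−3)·5·6 = −360 ≡ 3, so v_1 = 3^{−1} = 4 (mod 11).
  i = 2 (α = 3): (3−7)(3−10)(3−2)(3−1) = (−4)·(−7)·1·2 = 56 ≡ 1, so v_2 = 1^{−1} = 1 (mod 11).
  i = 3 (α = 10): (10−7)(10−3)(10−2)(10−1) = 3·7·8·9 = 1512 ≡ 5, so v_3 = 5^{−1} = 9 (mod 11).
  i = 4 (α = 2): (2−7)(2−3)(2−10)(2−1) = (−5)·(−1)·(−8)·1 = −40 ≡ 4, so v_4 = 4^{−1} = 3 (mod 11).
  i = 5 (α = 1): (1−7)(1−3)(1−10)(1−2) = (−6)·(−2)·(−9)·(−1) = 108 ≡ 9, so v_5 = 9^{−1} = 5 (mod 11).
  v = [4, 1, 9, 3, 5].
Step 2: syndromes of r = [3, 8, 4, 1, 5] (all sums mod 11).
  S_0 = Σ v_i r_i = 4·3 + 1·8 + 9·4 + 3·1 + 5·5 = 84 ≡ 7.
  S_1 = Σ v_i α_i r_i = 4·7·3 + 1·3·8 + 9·10·4 + 3·2·1 + 5·1·5 = 499 ≡ 4.
  α_i^2 mod 11 = [5, 9, 1, 4, 1].
  S_2 = Σ v_i α_i^2 r_i = 4·5·3 + 1·9·8 + 9·1·4 + 3·4·1 + 5·1·5 = 205 ≡ 7.
  S = (7, 4, 7) ≠ 0, so r is not a codeword (an error is present).
Step 3: locate the error. For a single error e at position i, S_ℓ = v_i·e·α_i^ℓ, so α_err = S_1/S_0.
  S_0^{−1} = 7^{−1} = 8 (mod 11), so α_err = 4·8 = 32 ≡ 10 = α_3. Error position i = 3.
  Consistency check: S_2/S_1 = 7·3 = 21 ≡ 10 = α_err ✓ (single-error assumption holds).
Step 4: error magnitude e = S_0/v_3 = S_0·∏_{j≠3}(α_3 − α_j) = 7·5 = 35 ≡ 2 (mod 11).
Step 5: correct position 3: c_3 = r_3 − e = 4 − 2 ≡ 2 (mod 11). Hence c = [3, 8, 2, 1, 5].
  Check: interpolating c through the α_i gives m(x) = 9 + 7·x (degree < 2) with m(α_i) = c_i for every i, so c is indeed a codeword.


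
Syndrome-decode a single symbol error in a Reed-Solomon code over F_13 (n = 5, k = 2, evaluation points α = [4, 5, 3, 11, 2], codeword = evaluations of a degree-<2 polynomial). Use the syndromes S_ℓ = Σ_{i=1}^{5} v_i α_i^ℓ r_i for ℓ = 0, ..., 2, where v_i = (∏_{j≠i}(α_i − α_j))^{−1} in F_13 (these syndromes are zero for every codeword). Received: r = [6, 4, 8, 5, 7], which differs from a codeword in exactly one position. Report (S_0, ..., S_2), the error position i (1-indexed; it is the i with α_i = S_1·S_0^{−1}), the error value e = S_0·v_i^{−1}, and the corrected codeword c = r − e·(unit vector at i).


S = (5, 10, 7), error at position 5, error magnitude e = 10, c = [6, 4, 8, 5, 10].

Step 1: column multipliers v_i = (∏_{j≠i}(α_i − α_j))^{−1} mod 13.
  i = 1 (α = 4): (4−5)(4−3)(4−11)(4−2) = (−1)·1·(−7)·2 = 14 ≡ 1, so v_1 = 1^{−1} = 1 (mod 13).
  i = 2 (α = 5): (5−4)(5−3)(5−11)(5−2) = 1·2·(−6)·3 = −36 ≡ 3, so v_2 = 3^{−1} = 9 (mod 13).
  i = 3 (α = 3): (3−4)(3−5)(3−11)(3−2) = (−1)·(−2)·(−8)·1 = −16 ≡ 10, so v_3 = 10^{−1} = 4 (mod 13).
  i = 4 (α = 11): (11−4)(11−5)(11−3)(11−2) = 7·6·8·9 = 3024 ≡ 8, so v_4 = 8^{−1} = 5 (mod 13).
  i = 5 (α = 2): (2−4)(2−5)(2−3)(2−11) = (−2)·(−3)·(−1)·(−9) = 54 ≡ 2, so v_5 = 2^{−1} = 7 (mod 13).
  v = [1, 9, 4, 5, 7].
Step 2: syndromes of r = [6, 4, 8, 5, 7] (all sums mod 13).
  S_0 = Σ v_i r_i = 1·6 + 9·4 + 4·8 + 5·5 + 7·7 = 148 ≡ 5.
  S_1 = Σ v_i α_i r_i = 1·4·6 + 9·5·4 + 4·3·8 + 5·11·5 + 7·2·7 = 673 ≡ 10.
  α_i^2 mod 13 = [3, 12, 9, 4, 4].
  S_2 = Σ v_i α_i^2 r_i = 1·3·6 + 9·12·4 + 4·9·8 + 5·4·5 + 7·4·7 = 1034 ≡ 7.
  S = (5, 10, 7) ≠ 0, so r is not a codeword (an error is present).
Step 3: locate the error. For a single error e at position i, S_ℓ = v_i·e·α_i^ℓ, so α_err = S_1/S_0.
  S_0^{−1} = 5^{−1} = 8 (mod 13), so α_err = 10·8 = 80 ≡ 2 = α_5. Error position i = 5.
  Consistency check: S_2/S_1 = 7·4 = 28 ≡ 2 = α_err ✓ (single-error assumption holds).
Step 4: error magnitude e = S_0/v_5 = S_0·∏_{j≠5}(α_5 − α_j) = 5·2 = 10 ≡ 10 (mod 13).
Step 5: correct position 5: c_5 = r_5 − e = 7 − 10 ≡ 10 (mod 13). Hence c = [6, 4, 8, 5, 10].
  Check: interpolating c through the α_i gives m(x) = 1 + 11·x (degree < 2) with m(α_i) = c_i for every i, so c is indeed a codeword.


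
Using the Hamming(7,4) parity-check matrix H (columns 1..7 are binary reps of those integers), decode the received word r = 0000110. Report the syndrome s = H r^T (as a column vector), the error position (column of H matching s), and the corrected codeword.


s = (0, 1, 1)^T, error position = 3, corrected codeword c = 0010110

Compute s = H r^T mod 2 one row at a time:
  s_1 = 0 + 1 + 1 + 0 = 2 ≡ 0 (mod 2).
  s_2 = 0 + 0 + 1 + 0 = 1 ≡ 1 (mod 2).
  s_3 = 0 + 0 + 1 + 0 = 1 ≡ 1 (mod 2).
s = (0, 1, 1)^T — this equals column 3 of H (binary 011), so error is at position 3.
Correct: flip bit 3 of r = 0000110 to get c = 0010110.


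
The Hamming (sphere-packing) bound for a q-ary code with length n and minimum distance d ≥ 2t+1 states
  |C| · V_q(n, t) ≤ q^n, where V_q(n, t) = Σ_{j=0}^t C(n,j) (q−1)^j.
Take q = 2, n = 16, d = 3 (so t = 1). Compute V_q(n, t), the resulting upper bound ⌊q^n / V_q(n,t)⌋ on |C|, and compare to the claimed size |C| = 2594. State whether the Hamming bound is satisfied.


V_q(n, t) = 17, q^n = 65536, Hamming bound = 3855, |C| = 2594 ≤ bound (satisfied).

Step 1: Compute V_q(n, t) = Σ_{j=0}^1 C(n, j) (q−1)^j.
  j = 0: C(16,0)·(1)^0 = 1·1 = 1.
  j = 1: C(16,1)·(1)^1 = 16·1 = 16.
  V_q(n, t) = 1 + 16 = 17.
Step 2: q^n = 2^16 = 65536.
Step 3: Hamming bound ⌊q^n / V_q(n,t)⌋ = ⌊65536/17⌋ = 3855.
Step 4: Compare |C| = 2594 to 3855: satisfied.
The claimed |C| lies below the Hamming bound.


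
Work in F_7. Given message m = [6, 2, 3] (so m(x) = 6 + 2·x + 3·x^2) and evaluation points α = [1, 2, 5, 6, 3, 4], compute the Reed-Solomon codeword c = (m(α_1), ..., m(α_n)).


c = [4, 1, 0, 0, 4, 6]

Message polynomial: m(x) = 6 + 2·x + 3·x^2 (mod 7).
For each evaluation point α_i, compute m(α_i) mod 7:
  α_1 = 1: Horner steps 3 → 5 → 4, so m(1) = 4.
  α_2 = 2: Horner steps 3 → 1 → 1, so m(2) = 1.
  α_3 = 5: Horner steps 3 → 3 → 0, so m(5) = 0.
  α_4 = 6: Horner steps 3 → 6 → 0, so m(6) = 0.
  α_5 = 3: Horner steps 3 → 4 → 4, so m(3) = 4.
  α_6 = 4: Horner steps 3 → 0 → 6, so m(4) = 6.
Codeword c = [4, 1, 0, 0, 4, 6] ∈ F_7^6.


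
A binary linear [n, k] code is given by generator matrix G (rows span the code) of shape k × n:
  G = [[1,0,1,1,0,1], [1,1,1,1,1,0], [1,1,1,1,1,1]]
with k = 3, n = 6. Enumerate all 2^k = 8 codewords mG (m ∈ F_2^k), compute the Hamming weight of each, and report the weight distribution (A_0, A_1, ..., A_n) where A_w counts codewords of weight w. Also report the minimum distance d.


Weight distribution: A_0 = 1, A_1 = 1, A_2 = 1, A_3 = 2, A_4 = 1, A_5 = 1, A_6 = 1. Minimum distance d = 1.

Enumerate all 2^3 = 8 messages m ∈ F_2^3.
For each, compute codeword c = mG in F_2^6, then tally its weight.
  m = 000 → c = 000000, weight = 0.
  m = 100 → c = 101101, weight = 4.
  m = 010 → c = 111110, weight = 5.
  m = 110 → c = 010011, weight = 3.
  m = 001 → c = 111111, weight = 6.
  m = 101 → c = 010010, weight = 2.
  m = 011 → c = 000001, weight = 1.
  m = 111 → c = 101100, weight = 3.
Tally weights:
  weight 0: 1 codewords.
  weight 1: 1 codewords.
  weight 2: 1 codewords.
  weight 3: 2 codewords.
  weight 4: 1 codewords.
  weight 5: 1 codewords.
  weight 6: 1 codewords.
Minimum distance d = smallest w > 0 with A_w > 0 = 1.
Sanity: Σ A_w = 8 = 2^3 = 8 ✓.


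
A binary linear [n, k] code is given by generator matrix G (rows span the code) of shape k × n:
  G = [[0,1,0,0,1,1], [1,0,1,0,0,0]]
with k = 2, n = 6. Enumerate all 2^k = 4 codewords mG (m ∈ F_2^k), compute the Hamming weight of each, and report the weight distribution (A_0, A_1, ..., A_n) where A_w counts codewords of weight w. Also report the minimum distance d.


Weight distribution: A_0 = 1, A_2 = 1, A_3 = 1, A_5 = 1. Minimum distance d = 2.

Enumerate all 2^2 = 4 messages m ∈ F_2^2.
For each, compute codeword c = mG in F_2^6, then tally its weight.
  m = 00 → c = 000000, weight = 0.
  m = 10 → c = 010011, weight = 3.
  m = 01 → c = 101000, weight = 2.
  m = 11 → c = 111011, weight = 5.
Tally weights:
  weight 0: 1 codewords.
  weight 2: 1 codewords.
  weight 3: 1 codewords.
  weight 5: 1 codewords.
Minimum distance d = smallest w > 0 with A_w > 0 = 2.
Sanity: Σ A_w = 4 = 2^2 = 4 ✓.


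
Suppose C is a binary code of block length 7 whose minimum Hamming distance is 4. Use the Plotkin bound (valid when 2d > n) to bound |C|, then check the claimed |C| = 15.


Plotkin bound M ≤ 8; given |C| = 15 > bound (violated).

Check applicability: 2d = 8, n = 7.
2d − n = 1 > 0, so Plotkin applies.
Compute d/(2d−n) = 4/1 ≈ 4.0000.
⌊d/(2d−n)⌋ = 4.
Plotkin bound: M ≤ 2·4 = 8.
Given |C| = 15, check: VIOLATED.
This |C| is above the Plotkin bound, so no binary code with n = 7, d = 4 and 15 codewords exists.


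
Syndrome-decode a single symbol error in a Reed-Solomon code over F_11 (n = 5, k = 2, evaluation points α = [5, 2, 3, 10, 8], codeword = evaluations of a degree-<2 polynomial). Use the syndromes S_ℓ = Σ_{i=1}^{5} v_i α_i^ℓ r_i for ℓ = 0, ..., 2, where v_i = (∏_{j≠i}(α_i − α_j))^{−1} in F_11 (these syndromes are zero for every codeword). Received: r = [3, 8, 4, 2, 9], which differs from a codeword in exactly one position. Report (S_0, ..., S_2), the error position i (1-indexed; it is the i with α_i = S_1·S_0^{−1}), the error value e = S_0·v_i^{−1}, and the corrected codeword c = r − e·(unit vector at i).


S = (7, 10, 8), error at position 3, error magnitude e = 5, c = [3, 8, 10, 2, 9].

Step 1: column multipliers v_i = (∏_{j≠i}(α_i − α_j))^{−1} mod 11.
  i = 1 (α = 5): (5−2)(5−3)(5−10)(5−8) = 3·2·(−5)·(−3) = 90 ≡ 2, so v_1 = 2^{−1} = 6 (mod 11).
  i = 2 (α = 2): (2−5)(2−3)(2−10)(2−8) = (−3)·(−1)·(−8)·(−6) = 144 ≡ 1, so v_2 = 1^{−1} = 1 (mod 11).
  i = 3 (α = 3): (3−5)(3−2)(3−10)(3−8) = (−2)·1·(−7)·(−5) = −70 ≡ 7, so v_3 = 7^{−1} = 8 (mod 11).
  i = 4 (α = 10): (10−5)(10−2)(10−3)(10−8) = 5·8·7·2 = 560 ≡ 10, so v_4 = 10^{−1} = 10 (mod 11).
  i = 5 (α = 8): (8−5)(8−2)(8−3)(8−10) = 3·6·5·(−2) = −180 ≡ 7, so v_5 = 7^{−1} = 8 (mod 11).
  v = [6, 1, 8, 10, 8].
Step 2: syndromes of r = [3, 8, 4, 2, 9] (all sums mod 11).
  S_0 = Σ v_i r_i = 6·3 + 1·8 + 8·4 + 10·2 + 8·9 = 150 ≡ 7.
  S_1 = Σ v_i α_i r_i = 6·5·3 + 1·2·8 + 8·3·4 + 10·10·2 + 8·8·9 = 978 ≡ 10.
  α_i^2 mod 11 = [3, 4, 9, 1, 9].
  S_2 = Σ v_i α_i^2 r_i = 6·3·3 + 1·4·8 + 8·9·4 + 10·1·2 + 8·9·9 = 1042 ≡ 8.
  S = (7, 10, 8) ≠ 0, so r is not a codeword (an error is present).
Step 3: locate the error. For a single error e at position i, S_ℓ = v_i·e·α_i^ℓ, so α_err = S_1/S_0.
  S_0^{−1} = 7^{−1} = 8 (mod 11), so α_err = 10·8 = 80 ≡ 3 = α_3. Error position i = 3.
  Consistency check: S_2/S_1 = 8·10 = 80 ≡ 3 = α_err ✓ (single-error assumption holds).
Step 4: error magnitude e = S_0/v_3 = S_0·∏_{j≠3}(α_3 − α_j) = 7·7 = 49 ≡ 5 (mod 11).
Step 5: correct position 3: c_3 = r_3 − e = 4 − 5 ≡ 10 (mod 11). Hence c = [3, 8, 10, 2, 9].
  Check: interpolating c through the α_i gives m(x) = 4 + 2·x (degree < 2) with m(α_i) = c_i for every i, so c is indeed a codeword.


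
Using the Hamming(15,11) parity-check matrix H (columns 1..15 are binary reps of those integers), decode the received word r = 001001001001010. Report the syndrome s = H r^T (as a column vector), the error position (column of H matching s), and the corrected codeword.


s = (1, 1, 1, 0)^T, error position = 14, corrected codeword c = 001001001001000

Compute s = H r^T mod 2 one row at a time:
  s_1 = 0 + 1 + 0 + 0 + 1 + 0 + 1 + 0 = 3 ≡ 1 (mod 2).
  s_2 = 0 + 0 + 1 + 0 + 1 + 0 + 1 + 0 = 3 ≡ 1 (mod 2).
  s_3 = 0 + 1 + 1 + 0 + 0 + 0 + 1 + 0 = 3 ≡ 1 (mod 2).
  s_4 = 0 + 1 + 0 + 0 + 1 + 0 + 0 + 0 = 2 ≡ 0 (mod 2).
s = (1, 1, 1, 0)^T — this equals column 14 of H (binary 1110), so error is at position 14.
Correct: flip bit 14 of r = 001001001001010 to get c = 001001001001000.


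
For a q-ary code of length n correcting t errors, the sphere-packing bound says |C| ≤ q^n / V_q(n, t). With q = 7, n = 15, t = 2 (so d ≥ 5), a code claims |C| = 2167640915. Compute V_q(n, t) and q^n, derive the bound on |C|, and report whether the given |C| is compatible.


V_q(n, t) = 3871, q^n = 4747561509943, Hamming bound = 1226443169, |C| = 2167640915 > bound (violated).

Step 1: Compute V_q(n, t) = Σ_{j=0}^2 C(n, j) (q−1)^j.
  j = 0: C(15,0)·(6)^0 = 1·1 = 1.
  j = 1: C(15,1)·(6)^1 = 15·6 = 90.
  j = 2: C(15,2)·(6)^2 = 105·36 = 3780.
  V_q(n, t) = 1 + 90 + 3780 = 3871.
Step 2: q^n = 7^15 = 4747561509943.
Step 3: Hamming bound ⌊q^n / V_q(n,t)⌋ = ⌊4747561509943/3871⌋ = 1226443169.
Step 4: Compare |C| = 2167640915 to 1226443169: violated.
The claimed |C| lies above the Hamming bound, so no 7-ary code of length 15 with d ≥ 5 can have 2167640915 codewords.


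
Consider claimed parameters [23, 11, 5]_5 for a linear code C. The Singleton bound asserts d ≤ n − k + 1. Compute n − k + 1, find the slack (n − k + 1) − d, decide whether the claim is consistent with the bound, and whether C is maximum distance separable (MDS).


Singleton RHS = n − k + 1 = 13, slack = 8, bound satisfied, not MDS.

Singleton bound: d ≤ n − k + 1.
Here n = 23, k = 11, so n − k + 1 = 13.
Given d = 5, check d ≤ 13: YES.
Slack = (n − k + 1) − d = 8.
The code is NOT MDS (slack = 8 > 0).
Description: the claimed parameters are [23, 11, 5]_5; such a code would be non-MDS.


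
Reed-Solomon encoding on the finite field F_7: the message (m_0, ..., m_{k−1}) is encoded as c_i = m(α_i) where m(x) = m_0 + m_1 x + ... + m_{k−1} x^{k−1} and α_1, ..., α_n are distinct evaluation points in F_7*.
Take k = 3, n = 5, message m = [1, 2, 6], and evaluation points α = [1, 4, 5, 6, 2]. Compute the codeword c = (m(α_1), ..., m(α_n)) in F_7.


c = [2, 0, 0, 5, 1]

Message polynomial: m(x) = 1 + 2·x + 6·x^2 (mod 7).
For each evaluation point α_i, compute m(α_i) mod 7:
  α_1 = 1: Horner steps 6 → 1 → 2, so m(1) = 2.
  α_2 = 4: Horner steps 6 → 5 → 0, so m(4) = 0.
  α_3 = 5: Horner steps 6 → 4 → 0, so m(5) = 0.
  α_4 = 6: Horner steps 6 → 3 → 5, so m(6) = 5.
  α_5 = 2: Horner steps 6 → 0 → 1, so m(2) = 1.
Codeword c = [2, 0, 0, 5, 1] ∈ F_7^5.


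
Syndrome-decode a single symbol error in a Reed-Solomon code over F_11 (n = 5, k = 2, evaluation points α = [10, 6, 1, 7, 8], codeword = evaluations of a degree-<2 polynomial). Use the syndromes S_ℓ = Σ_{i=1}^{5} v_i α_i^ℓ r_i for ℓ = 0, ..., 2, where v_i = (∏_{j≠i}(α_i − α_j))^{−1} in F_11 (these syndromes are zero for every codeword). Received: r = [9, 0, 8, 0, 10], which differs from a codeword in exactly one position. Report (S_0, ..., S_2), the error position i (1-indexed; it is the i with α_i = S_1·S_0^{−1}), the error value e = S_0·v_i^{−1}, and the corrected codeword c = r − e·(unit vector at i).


S = (4, 6, 9), error at position 4, error magnitude e = 6, c = [9, 0, 8, 5, 10].

Step 1: column multipliers v_i = (∏_{j≠i}(α_i − α_j))^{−1} mod 11.
  i = 1 (α = 10): (10−6)(10−1)(10−7)(10−8) = 4·9·3·2 = 216 ≡ 7, so v_1 = 7^{−1} = 8 (mod 11).
  i = 2 (α = 6): (6−10)(6−1)(6−7)(6−8) = (−4)·5·(−1)·(−2) = −40 ≡ 4, so v_2 = 4^{−1} = 3 (mod 11).
  i = 3 (α = 1): (1−10)(1−6)(1−7)(1−8) = (−9)·(−5)·(−6)·(−7) = 1890 ≡ 9, so v_3 = 9^{−1} = 5 (mod 11).
  i = 4 (α = 7): (7−10)(7−6)(7−1)(7−8) = (−3)·1·6·(−1) = 18 ≡ 7, so v_4 = 7^{−1} = 8 (mod 11).
  i = 5 (α = 8): (8−10)(8−6)(8−1)(8−7) = (−2)·2·7·1 = −28 ≡ 5, so v_5 = 5^{−1} = 9 (mod 11).
  v = [8, 3, 5, 8, 9].
Step 2: syndromes of r = [9, 0, 8, 0, 10] (all sums mod 11).
  S_0 = Σ v_i r_i = 8·9 + 3·0 + 5·8 + 8·0 + 9·10 = 202 ≡ 4.
  S_1 = Σ v_i α_i r_i = 8·10·9 + 3·6·0 + 5·1·8 + 8·7·0 + 9·8·10 = 1480 ≡ 6.
  α_i^2 mod 11 = [1, 3, 1, 5, 9].
  S_2 = Σ v_i α_i^2 r_i = 8·1·9 + 3·3·0 + 5·1·8 + 8·5·0 + 9·9·10 = 922 ≡ 9.
  S = (4, 6, 9) ≠ 0, so r is not a codeword (an error is present).
Step 3: locate the error. For a single error e at position i, S_ℓ = v_i·e·α_i^ℓ, so α_err = S_1/S_0.
  S_0^{−1} = 4^{−1} = 3 (mod 11), so α_err = 6·3 = 18 ≡ 7 = α_4. Error position i = 4.
  Consistency check: S_2/S_1 = 9·2 = 18 ≡ 7 = α_err ✓ (single-error assumption holds).
Step 4: error magnitude e = S_0/v_4 = S_0·∏_{j≠4}(α_4 − α_j) = 4·7 = 28 ≡ 6 (mod 11).
Step 5: correct position 4: c_4 = r_4 − e = 0 − 6 ≡ 5 (mod 11). Hence c = [9, 0, 8, 5, 10].
  Check: interpolating c through the α_i gives m(x) = 3 + 5·x (degree < 2) with m(α_i) = c_i for every i, so c is indeed a codeword.
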